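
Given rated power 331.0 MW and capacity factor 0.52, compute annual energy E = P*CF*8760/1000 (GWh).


E = 331.0 * 0.52 * 8760 / 1000 = 1507.7712 GWh


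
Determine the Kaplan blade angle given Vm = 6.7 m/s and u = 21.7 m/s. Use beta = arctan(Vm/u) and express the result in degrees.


beta = arctan(6.7 / 21.7) = 17.1584 degrees


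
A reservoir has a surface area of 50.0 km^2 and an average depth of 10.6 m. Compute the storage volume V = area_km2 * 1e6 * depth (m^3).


V = 50.0 * 1e6 * 10.6 = 5.3000e+08 m^3


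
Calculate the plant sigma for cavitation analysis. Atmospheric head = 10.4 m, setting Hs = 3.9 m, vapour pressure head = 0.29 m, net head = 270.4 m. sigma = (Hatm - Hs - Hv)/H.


sigma = (10.4 - 3.9 - 0.29) / 270.4 = 0.0230


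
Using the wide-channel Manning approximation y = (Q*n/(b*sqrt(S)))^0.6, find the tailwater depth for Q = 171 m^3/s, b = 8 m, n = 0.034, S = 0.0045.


y = (171 * 0.034 / (8 * 0.0045^0.5))^0.6 = 4.1770 m


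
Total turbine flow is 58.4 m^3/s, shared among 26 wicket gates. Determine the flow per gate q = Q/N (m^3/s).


q = 58.4 / 26 = 2.2462 m^3/s


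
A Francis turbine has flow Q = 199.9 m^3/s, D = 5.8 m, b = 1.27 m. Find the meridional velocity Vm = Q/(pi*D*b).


Vm = 199.9 / (pi * 5.8 * 1.27) = 8.6384 m/s


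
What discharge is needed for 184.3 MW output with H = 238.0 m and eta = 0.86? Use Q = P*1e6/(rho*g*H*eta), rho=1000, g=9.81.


Q = 184.3 * 1e6 / (1000 * 9.81 * 238.0 * 0.86) = 91.7869 m^3/s


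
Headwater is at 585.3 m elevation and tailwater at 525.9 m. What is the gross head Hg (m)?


Hg = 585.3 - 525.9 = 59.4000 m


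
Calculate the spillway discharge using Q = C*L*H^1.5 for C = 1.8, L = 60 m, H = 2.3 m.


Q = 1.8 * 60 * 2.3^1.5 = 376.7173 m^3/s


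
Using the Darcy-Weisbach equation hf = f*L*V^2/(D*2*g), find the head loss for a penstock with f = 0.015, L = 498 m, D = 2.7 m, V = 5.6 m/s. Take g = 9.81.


hf = 0.015 * 498 * 5.6^2 / (2.7 * 2 * 9.81) = 4.4222 m


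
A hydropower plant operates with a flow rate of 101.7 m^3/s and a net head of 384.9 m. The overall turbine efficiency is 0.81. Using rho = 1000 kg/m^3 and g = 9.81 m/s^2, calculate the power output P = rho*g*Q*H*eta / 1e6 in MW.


P = 1000 * 9.81 * 101.7 * 384.9 * 0.81 / 1e6 = 311.0448 MW


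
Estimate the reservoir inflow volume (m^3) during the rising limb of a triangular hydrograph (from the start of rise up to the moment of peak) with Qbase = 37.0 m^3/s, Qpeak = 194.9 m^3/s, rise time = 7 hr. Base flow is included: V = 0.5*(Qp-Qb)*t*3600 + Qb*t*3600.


V = 0.5*(194.9 - 37.0)*7*3600 + 37.0*7*3600 = 2.9219e+06 m^3


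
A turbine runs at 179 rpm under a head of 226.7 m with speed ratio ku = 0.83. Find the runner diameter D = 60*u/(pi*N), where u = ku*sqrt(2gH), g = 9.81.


u = 0.83 * sqrt(2*9.81*226.7) = 55.3546 m/s
D = 60 * 55.3546 / (pi * 179) = 5.9061 m


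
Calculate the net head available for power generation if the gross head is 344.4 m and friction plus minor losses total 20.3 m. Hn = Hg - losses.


Hn = 344.4 - 20.3 = 324.1000 m


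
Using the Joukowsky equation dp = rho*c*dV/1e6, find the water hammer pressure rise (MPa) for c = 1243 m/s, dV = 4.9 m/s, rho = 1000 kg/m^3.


dp = 1000 * 1243 * 4.9 / 1e6 = 6.0907 MPa


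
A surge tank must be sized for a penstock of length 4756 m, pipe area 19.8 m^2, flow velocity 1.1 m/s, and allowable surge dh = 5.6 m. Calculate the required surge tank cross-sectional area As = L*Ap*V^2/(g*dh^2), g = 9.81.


As = 4756 * 19.8 * 1.1^2 / (9.81 * 5.6^2) = 370.3798 m^2


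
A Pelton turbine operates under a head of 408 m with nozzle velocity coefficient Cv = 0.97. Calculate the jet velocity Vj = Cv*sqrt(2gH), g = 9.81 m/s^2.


Vj = 0.97 * sqrt(2*9.81*408) = 86.7863 m/s


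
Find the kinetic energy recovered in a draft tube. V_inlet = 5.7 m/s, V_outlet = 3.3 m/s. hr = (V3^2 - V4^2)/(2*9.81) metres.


hr = (5.7^2 - 3.3^2) / (2*9.81) = 1.1009 m


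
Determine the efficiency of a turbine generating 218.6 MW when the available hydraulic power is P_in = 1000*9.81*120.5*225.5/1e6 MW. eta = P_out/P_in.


P_in = 1000 * 9.81 * 120.5 * 225.5 / 1e6 = 266.5647 MW
eta = 218.6 / 266.5647 = 0.8201


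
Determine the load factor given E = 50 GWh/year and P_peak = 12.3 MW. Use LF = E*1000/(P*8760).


LF = 50 * 1000 / (12.3 * 8760) = 0.4640


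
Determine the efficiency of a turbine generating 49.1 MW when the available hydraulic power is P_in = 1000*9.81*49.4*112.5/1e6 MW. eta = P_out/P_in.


P_in = 1000 * 9.81 * 49.4 * 112.5 / 1e6 = 54.5191 MW
eta = 49.1 / 54.5191 = 0.9006


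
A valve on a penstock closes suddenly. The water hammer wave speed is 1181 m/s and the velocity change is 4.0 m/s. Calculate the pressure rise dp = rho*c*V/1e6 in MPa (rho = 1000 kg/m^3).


dp = 1000 * 1181 * 4.0 / 1e6 = 4.7240 MPa


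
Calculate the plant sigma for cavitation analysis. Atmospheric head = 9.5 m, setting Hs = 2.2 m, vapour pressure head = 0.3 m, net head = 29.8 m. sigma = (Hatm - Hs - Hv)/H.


sigma = (9.5 - 2.2 - 0.3) / 29.8 = 0.2349


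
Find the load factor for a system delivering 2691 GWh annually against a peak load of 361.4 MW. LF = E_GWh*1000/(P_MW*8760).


LF = 2691 * 1000 / (361.4 * 8760) = 0.8500


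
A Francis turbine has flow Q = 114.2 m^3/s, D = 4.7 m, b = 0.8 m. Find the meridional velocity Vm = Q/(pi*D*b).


Vm = 114.2 / (pi * 4.7 * 0.8) = 9.6678 m/s


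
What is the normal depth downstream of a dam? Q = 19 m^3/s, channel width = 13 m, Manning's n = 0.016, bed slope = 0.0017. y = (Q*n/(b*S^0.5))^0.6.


y = (19 * 0.016 / (13 * 0.0017^0.5))^0.6 = 0.7116 m


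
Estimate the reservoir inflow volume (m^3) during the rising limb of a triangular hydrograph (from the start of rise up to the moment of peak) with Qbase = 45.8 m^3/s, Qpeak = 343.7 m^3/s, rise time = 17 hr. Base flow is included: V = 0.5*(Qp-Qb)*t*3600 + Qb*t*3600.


V = 0.5*(343.7 - 45.8)*17*3600 + 45.8*17*3600 = 1.1919e+07 m^3


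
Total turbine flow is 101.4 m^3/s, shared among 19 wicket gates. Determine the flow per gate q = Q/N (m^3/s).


q = 101.4 / 19 = 5.3368 m^3/s


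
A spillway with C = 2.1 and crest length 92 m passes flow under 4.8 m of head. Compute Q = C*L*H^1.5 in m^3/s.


Q = 2.1 * 92 * 4.8^1.5 = 2031.7440 m^3/s


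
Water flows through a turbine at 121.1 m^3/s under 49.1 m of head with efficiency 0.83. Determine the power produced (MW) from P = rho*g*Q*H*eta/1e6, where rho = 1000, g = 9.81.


P = 1000 * 9.81 * 121.1 * 49.1 * 0.83 / 1e6 = 48.4142 MW


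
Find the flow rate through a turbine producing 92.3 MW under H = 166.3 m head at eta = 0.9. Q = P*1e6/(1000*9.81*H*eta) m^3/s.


Q = 92.3 * 1e6 / (1000 * 9.81 * 166.3 * 0.9) = 62.8634 m^3/s


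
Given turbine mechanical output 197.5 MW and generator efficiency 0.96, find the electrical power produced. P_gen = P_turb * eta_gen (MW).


P_gen = 197.5 * 0.96 = 189.6000 MW


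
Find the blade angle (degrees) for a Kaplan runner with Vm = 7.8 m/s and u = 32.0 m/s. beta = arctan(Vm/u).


beta = arctan(7.8 / 32.0) = 13.6987 degrees


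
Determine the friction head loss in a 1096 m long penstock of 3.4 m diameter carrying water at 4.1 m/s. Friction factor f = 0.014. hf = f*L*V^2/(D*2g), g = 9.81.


hf = 0.014 * 1096 * 4.1^2 / (3.4 * 2 * 9.81) = 3.8666 m


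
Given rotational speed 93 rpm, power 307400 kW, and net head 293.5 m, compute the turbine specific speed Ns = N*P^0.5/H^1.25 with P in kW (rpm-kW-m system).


Ns = 93 * 307400^0.5 / 293.5^1.25 = 42.4448


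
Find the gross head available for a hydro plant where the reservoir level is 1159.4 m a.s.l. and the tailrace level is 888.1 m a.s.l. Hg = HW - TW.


Hg = 1159.4 - 888.1 = 271.3000 m


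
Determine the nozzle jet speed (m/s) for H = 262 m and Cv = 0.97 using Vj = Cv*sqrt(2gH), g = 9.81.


Vj = 0.97 * sqrt(2*9.81*262) = 69.5460 m/s


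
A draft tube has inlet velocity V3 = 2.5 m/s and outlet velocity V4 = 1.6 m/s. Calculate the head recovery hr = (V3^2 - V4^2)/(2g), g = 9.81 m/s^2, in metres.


hr = (2.5^2 - 1.6^2) / (2*9.81) = 0.1881 m


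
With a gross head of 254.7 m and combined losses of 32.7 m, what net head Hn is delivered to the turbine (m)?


Hn = 254.7 - 32.7 = 222.0000 m


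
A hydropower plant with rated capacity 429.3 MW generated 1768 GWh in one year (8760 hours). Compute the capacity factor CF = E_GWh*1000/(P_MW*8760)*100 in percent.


CF = 1768 * 1000 / (429.3 * 8760) * 100 = 47.0129 %


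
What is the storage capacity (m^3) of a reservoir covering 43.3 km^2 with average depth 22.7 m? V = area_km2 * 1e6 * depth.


V = 43.3 * 1e6 * 22.7 = 9.8291e+08 m^3


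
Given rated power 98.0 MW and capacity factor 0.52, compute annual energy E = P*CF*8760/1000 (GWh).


E = 98.0 * 0.52 * 8760 / 1000 = 446.4096 GWh


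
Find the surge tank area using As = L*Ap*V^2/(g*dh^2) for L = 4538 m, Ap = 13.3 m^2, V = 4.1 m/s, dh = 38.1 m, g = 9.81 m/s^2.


As = 4538 * 13.3 * 4.1^2 / (9.81 * 38.1^2) = 71.2467 m^2


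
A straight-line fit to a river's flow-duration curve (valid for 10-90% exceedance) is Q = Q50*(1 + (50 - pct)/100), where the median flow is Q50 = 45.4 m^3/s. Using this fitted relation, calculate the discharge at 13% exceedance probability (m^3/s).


Q = 45.4 * (1 + (50 - 13)/100) = 62.1980 m^3/s


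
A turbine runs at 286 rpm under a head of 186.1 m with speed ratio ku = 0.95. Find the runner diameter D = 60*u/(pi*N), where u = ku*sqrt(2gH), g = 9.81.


u = 0.95 * sqrt(2*9.81*186.1) = 57.4045 m/s
D = 60 * 57.4045 / (pi * 286) = 3.8334 m


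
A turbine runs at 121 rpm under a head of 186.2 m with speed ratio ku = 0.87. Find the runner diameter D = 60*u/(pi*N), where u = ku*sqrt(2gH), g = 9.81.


u = 0.87 * sqrt(2*9.81*186.2) = 52.5846 m/s
D = 60 * 52.5846 / (pi * 121) = 8.2999 m


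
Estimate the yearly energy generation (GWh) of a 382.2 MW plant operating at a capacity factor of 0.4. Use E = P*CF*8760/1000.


E = 382.2 * 0.4 * 8760 / 1000 = 1339.2288 GWh


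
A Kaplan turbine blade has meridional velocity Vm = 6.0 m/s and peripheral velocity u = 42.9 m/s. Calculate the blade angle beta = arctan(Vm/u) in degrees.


beta = arctan(6.0 / 42.9) = 7.9618 degrees


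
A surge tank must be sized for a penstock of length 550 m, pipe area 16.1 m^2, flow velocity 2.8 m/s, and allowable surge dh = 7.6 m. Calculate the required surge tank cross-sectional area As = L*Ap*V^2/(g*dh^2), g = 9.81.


As = 550 * 16.1 * 2.8^2 / (9.81 * 7.6^2) = 122.5204 m^2


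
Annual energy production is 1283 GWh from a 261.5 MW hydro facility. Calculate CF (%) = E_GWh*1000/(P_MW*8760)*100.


CF = 1283 * 1000 / (261.5 * 8760) * 100 = 56.0081 %


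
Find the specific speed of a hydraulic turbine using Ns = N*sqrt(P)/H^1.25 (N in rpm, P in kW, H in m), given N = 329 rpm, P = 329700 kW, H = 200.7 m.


Ns = 329 * 329700^0.5 / 200.7^1.25 = 250.0755


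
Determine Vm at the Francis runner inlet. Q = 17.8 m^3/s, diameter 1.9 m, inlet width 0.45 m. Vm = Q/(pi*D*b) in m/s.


Vm = 17.8 / (pi * 1.9 * 0.45) = 6.6268 m/s


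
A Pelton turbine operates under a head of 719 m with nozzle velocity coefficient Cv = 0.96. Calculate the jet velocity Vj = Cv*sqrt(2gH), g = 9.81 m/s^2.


Vj = 0.96 * sqrt(2*9.81*719) = 114.0211 m/s


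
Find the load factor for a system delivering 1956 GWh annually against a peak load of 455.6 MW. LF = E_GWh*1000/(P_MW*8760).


LF = 1956 * 1000 / (455.6 * 8760) = 0.4901


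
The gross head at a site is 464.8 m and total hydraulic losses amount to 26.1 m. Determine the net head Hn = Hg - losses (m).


Hn = 464.8 - 26.1 = 438.7000 m


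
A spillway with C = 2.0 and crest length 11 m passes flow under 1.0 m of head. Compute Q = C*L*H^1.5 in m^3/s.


Q = 2.0 * 11 * 1.0^1.5 = 22.0000 m^3/s


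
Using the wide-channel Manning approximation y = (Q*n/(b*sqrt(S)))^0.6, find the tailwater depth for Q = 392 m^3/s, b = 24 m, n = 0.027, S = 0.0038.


y = (392 * 0.027 / (24 * 0.0038^0.5))^0.6 = 3.2563 m


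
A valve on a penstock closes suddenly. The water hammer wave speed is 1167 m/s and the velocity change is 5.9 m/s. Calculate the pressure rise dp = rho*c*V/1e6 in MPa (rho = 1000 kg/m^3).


dp = 1000 * 1167 * 5.9 / 1e6 = 6.8853 MPa


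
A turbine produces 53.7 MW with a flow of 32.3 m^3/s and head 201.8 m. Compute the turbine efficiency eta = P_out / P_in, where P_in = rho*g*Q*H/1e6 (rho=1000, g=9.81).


P_in = 1000 * 9.81 * 32.3 * 201.8 / 1e6 = 63.9430 MW
eta = 53.7 / 63.9430 = 0.8398


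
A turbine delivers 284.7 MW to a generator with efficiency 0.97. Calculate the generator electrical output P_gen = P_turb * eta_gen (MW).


P_gen = 284.7 * 0.97 = 276.1590 MW


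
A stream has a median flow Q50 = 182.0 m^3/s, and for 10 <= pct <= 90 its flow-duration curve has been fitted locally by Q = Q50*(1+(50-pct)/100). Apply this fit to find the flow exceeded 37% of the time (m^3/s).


Q = 182.0 * (1 + (50 - 37)/100) = 205.6600 m^3/s


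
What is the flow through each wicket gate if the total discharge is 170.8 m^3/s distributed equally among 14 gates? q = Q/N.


q = 170.8 / 14 = 12.2000 m^3/s


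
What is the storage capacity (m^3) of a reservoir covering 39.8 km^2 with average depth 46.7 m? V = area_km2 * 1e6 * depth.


V = 39.8 * 1e6 * 46.7 = 1.8587e+09 m^3


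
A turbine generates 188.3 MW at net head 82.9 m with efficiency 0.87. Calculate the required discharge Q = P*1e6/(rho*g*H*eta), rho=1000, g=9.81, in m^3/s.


Q = 188.3 * 1e6 / (1000 * 9.81 * 82.9 * 0.87) = 266.1384 m^3/s


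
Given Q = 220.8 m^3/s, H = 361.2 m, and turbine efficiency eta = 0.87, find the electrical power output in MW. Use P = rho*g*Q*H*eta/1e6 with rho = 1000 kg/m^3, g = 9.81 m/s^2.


P = 1000 * 9.81 * 220.8 * 361.2 * 0.87 / 1e6 = 680.6676 MW


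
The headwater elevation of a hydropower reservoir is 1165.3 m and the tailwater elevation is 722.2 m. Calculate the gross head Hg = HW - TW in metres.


Hg = 1165.3 - 722.2 = 443.1000 m


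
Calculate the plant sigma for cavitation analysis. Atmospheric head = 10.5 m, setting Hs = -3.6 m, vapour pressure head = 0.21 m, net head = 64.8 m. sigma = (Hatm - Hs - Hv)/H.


sigma = (10.5 - (-3.6) - 0.21) / 64.8 = 0.2144


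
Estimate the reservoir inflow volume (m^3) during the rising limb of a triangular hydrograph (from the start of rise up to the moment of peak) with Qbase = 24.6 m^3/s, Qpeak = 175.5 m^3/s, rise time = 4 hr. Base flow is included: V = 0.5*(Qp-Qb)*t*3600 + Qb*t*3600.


V = 0.5*(175.5 - 24.6)*4*3600 + 24.6*4*3600 = 1.4407e+06 m^3


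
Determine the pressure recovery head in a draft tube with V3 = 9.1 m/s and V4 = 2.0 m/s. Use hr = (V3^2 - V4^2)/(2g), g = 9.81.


hr = (9.1^2 - 2.0^2) / (2*9.81) = 4.0168 m


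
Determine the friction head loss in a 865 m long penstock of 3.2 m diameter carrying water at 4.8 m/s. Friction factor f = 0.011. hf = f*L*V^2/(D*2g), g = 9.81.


hf = 0.011 * 865 * 4.8^2 / (3.2 * 2 * 9.81) = 3.4917 m


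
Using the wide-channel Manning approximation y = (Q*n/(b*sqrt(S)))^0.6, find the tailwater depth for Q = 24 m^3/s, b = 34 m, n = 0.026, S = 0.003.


y = (24 * 0.026 / (34 * 0.003^0.5))^0.6 = 0.5189 m


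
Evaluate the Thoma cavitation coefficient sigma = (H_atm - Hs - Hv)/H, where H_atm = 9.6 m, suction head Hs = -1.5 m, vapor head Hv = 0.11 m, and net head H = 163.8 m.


sigma = (9.6 - (-1.5) - 0.11) / 163.8 = 0.0671


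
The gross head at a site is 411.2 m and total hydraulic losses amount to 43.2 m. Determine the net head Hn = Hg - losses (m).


Hn = 411.2 - 43.2 = 368.0000 m


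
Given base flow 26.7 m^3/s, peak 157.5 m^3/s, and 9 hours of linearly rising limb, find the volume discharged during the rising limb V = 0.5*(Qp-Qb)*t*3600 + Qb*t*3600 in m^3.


V = 0.5*(157.5 - 26.7)*9*3600 + 26.7*9*3600 = 2.9840e+06 m^3


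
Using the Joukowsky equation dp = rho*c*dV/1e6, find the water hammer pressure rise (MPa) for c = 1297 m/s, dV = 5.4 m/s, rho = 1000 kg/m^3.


dp = 1000 * 1297 * 5.4 / 1e6 = 7.0038 MPa


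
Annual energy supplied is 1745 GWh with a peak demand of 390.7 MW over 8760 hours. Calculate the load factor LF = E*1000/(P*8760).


LF = 1745 * 1000 / (390.7 * 8760) = 0.5099


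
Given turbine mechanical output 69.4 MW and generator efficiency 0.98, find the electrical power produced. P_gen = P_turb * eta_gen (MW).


P_gen = 69.4 * 0.98 = 68.0120 MW


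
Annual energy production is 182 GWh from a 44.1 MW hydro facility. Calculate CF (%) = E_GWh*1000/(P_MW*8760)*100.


CF = 182 * 1000 / (44.1 * 8760) * 100 = 47.1117 %


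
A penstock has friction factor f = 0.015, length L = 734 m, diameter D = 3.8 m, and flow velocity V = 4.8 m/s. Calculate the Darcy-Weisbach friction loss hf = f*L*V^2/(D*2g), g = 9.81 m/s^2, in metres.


hf = 0.015 * 734 * 4.8^2 / (3.8 * 2 * 9.81) = 3.4024 m


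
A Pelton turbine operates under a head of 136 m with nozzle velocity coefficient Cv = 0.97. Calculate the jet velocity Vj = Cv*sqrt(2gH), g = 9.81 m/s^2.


Vj = 0.97 * sqrt(2*9.81*136) = 50.1061 m/s


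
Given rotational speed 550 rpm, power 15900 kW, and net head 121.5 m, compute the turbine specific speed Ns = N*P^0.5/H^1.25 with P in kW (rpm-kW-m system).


Ns = 550 * 15900^0.5 / 121.5^1.25 = 171.9257


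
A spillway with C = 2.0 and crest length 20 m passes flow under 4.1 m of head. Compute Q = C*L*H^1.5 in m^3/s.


Q = 2.0 * 20 * 4.1^1.5 = 332.0747 m^3/s


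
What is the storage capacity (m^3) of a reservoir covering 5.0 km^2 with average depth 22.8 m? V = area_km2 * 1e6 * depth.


V = 5.0 * 1e6 * 22.8 = 1.1400e+08 m^3


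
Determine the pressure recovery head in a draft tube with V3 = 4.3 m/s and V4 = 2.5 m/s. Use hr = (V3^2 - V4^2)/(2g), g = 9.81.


hr = (4.3^2 - 2.5^2) / (2*9.81) = 0.6239 m


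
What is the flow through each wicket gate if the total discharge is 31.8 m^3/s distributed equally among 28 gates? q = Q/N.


q = 31.8 / 28 = 1.1357 m^3/s


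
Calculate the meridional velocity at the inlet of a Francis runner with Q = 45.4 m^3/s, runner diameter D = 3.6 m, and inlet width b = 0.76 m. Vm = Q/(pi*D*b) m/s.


Vm = 45.4 / (pi * 3.6 * 0.76) = 5.2819 m/s


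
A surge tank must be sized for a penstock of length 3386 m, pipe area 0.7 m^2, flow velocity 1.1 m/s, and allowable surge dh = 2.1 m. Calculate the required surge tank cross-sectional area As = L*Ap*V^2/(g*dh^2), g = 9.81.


As = 3386 * 0.7 * 1.1^2 / (9.81 * 2.1^2) = 66.2923 m^2


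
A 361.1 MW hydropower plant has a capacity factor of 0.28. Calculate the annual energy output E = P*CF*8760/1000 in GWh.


E = 361.1 * 0.28 * 8760 / 1000 = 885.7061 GWh


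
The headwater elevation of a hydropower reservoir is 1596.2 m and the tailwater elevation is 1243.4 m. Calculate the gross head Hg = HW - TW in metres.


Hg = 1596.2 - 1243.4 = 352.8000 m


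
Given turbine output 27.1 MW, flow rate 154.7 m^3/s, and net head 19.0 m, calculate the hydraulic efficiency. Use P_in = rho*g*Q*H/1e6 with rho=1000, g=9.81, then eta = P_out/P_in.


P_in = 1000 * 9.81 * 154.7 * 19.0 / 1e6 = 28.8345 MW
eta = 27.1 / 28.8345 = 0.9398


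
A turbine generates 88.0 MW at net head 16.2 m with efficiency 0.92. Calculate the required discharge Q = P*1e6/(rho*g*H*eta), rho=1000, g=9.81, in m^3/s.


Q = 88.0 * 1e6 / (1000 * 9.81 * 16.2 * 0.92) = 601.8813 m^3/s


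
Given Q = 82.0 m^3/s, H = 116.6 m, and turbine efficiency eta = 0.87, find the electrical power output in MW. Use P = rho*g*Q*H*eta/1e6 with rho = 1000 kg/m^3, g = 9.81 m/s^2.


P = 1000 * 9.81 * 82.0 * 116.6 * 0.87 / 1e6 = 81.6020 MW


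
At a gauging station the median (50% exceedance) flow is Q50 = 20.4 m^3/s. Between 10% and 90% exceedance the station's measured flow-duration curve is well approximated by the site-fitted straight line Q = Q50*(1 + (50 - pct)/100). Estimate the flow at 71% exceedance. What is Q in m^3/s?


Q = 20.4 * (1 + (50 - 71)/100) = 16.1160 m^3/s


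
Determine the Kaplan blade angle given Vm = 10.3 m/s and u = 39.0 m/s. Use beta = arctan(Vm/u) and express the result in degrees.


beta = arctan(10.3 / 39.0) = 14.7942 degrees


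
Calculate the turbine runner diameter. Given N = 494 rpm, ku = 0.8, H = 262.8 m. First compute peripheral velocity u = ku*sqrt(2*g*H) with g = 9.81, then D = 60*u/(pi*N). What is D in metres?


u = 0.8 * sqrt(2*9.81*262.8) = 57.4450 m/s
D = 60 * 57.4450 / (pi * 494) = 2.2209 m


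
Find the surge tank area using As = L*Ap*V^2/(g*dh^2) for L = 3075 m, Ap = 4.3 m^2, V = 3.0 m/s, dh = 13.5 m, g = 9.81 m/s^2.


As = 3075 * 4.3 * 3.0^2 / (9.81 * 13.5^2) = 66.5610 m^2


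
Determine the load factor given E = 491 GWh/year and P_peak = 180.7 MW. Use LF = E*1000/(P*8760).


LF = 491 * 1000 / (180.7 * 8760) = 0.3102


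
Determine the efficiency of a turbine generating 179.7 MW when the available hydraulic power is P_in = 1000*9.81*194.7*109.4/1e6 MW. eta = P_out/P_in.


P_in = 1000 * 9.81 * 194.7 * 109.4 / 1e6 = 208.9548 MW
eta = 179.7 / 208.9548 = 0.8600


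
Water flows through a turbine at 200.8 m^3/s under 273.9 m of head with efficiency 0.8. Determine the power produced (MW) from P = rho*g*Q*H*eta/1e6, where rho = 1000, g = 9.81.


P = 1000 * 9.81 * 200.8 * 273.9 * 0.8 / 1e6 = 431.6331 MW


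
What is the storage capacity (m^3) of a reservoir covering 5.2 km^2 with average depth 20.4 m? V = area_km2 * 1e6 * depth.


V = 5.2 * 1e6 * 20.4 = 1.0608e+08 m^3


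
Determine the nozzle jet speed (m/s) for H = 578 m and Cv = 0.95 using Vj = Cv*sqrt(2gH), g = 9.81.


Vj = 0.95 * sqrt(2*9.81*578) = 101.1666 m/s


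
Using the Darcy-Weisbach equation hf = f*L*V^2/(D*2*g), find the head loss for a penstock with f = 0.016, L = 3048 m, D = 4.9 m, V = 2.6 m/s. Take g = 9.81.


hf = 0.016 * 3048 * 2.6^2 / (4.9 * 2 * 9.81) = 3.4292 m


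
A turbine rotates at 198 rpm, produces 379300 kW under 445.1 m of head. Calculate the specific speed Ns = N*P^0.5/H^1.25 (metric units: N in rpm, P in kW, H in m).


Ns = 198 * 379300^0.5 / 445.1^1.25 = 59.6465


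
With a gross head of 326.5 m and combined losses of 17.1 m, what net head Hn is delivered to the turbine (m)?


Hn = 326.5 - 17.1 = 309.4000 m


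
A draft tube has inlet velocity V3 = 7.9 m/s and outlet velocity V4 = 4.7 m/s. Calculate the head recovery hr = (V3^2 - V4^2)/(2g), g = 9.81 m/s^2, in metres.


hr = (7.9^2 - 4.7^2) / (2*9.81) = 2.0550 m


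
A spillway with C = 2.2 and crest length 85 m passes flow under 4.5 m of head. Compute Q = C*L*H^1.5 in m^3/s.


Q = 2.2 * 85 * 4.5^1.5 = 1785.0911 m^3/s


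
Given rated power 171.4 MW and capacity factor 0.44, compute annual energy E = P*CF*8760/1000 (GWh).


E = 171.4 * 0.44 * 8760 / 1000 = 660.6442 GWh


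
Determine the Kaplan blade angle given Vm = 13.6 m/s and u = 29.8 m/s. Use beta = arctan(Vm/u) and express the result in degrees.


beta = arctan(13.6 / 29.8) = 24.5308 degrees


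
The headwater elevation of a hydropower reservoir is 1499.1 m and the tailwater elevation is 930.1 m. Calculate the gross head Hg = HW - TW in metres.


Hg = 1499.1 - 930.1 = 569.0000 m


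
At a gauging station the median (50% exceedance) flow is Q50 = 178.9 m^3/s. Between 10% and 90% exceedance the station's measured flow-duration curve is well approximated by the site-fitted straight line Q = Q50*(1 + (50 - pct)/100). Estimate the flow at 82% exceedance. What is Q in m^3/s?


Q = 178.9 * (1 + (50 - 82)/100) = 121.6520 m^3/s


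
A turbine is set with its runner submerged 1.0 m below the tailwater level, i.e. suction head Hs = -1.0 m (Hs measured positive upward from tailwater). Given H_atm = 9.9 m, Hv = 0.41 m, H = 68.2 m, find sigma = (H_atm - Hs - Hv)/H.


sigma = (9.9 - (-1.0) - 0.41) / 68.2 = 0.1538


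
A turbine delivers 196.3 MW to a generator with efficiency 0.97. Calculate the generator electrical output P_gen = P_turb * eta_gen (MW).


P_gen = 196.3 * 0.97 = 190.4110 MW


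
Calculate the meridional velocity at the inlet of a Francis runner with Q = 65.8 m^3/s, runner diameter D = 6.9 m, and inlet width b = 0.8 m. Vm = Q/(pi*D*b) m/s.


Vm = 65.8 / (pi * 6.9 * 0.8) = 3.7943 m/s


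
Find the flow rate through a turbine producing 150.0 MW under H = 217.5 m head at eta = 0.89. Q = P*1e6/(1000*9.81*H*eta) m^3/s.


Q = 150.0 * 1e6 / (1000 * 9.81 * 217.5 * 0.89) = 78.9902 m^3/s


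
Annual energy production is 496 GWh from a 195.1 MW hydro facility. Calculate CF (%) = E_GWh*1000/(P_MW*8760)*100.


CF = 496 * 1000 / (195.1 * 8760) * 100 = 29.0215 %


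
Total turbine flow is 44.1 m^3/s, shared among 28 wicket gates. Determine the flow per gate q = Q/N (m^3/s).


q = 44.1 / 28 = 1.5750 m^3/s


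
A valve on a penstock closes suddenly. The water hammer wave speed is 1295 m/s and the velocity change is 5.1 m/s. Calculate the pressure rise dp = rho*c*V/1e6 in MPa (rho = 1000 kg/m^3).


dp = 1000 * 1295 * 5.1 / 1e6 = 6.6045 MPa


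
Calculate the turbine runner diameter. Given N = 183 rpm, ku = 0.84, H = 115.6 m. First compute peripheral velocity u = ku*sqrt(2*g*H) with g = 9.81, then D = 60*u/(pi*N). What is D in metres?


u = 0.84 * sqrt(2*9.81*115.6) = 40.0044 m/s
D = 60 * 40.0044 / (pi * 183) = 4.1750 m


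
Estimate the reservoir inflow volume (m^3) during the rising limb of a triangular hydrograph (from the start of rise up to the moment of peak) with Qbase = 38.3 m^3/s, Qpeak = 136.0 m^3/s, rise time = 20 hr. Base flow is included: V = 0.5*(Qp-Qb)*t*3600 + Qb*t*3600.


V = 0.5*(136.0 - 38.3)*20*3600 + 38.3*20*3600 = 6.2748e+06 m^3


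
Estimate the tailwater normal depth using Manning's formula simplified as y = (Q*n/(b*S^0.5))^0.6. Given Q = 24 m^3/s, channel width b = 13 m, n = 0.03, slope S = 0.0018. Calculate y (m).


y = (24 * 0.03 / (13 * 0.0018^0.5))^0.6 = 1.1734 m


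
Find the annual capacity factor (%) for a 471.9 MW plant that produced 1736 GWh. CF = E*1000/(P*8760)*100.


CF = 1736 * 1000 / (471.9 * 8760) * 100 = 41.9948 %


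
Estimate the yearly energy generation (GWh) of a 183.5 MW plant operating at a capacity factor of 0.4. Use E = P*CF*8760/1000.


E = 183.5 * 0.4 * 8760 / 1000 = 642.9840 GWh


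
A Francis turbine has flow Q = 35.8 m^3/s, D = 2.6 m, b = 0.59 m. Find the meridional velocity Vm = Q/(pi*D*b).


Vm = 35.8 / (pi * 2.6 * 0.59) = 7.4286 m/s


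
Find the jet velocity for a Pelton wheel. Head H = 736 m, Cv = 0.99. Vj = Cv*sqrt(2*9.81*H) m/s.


Vj = 0.99 * sqrt(2*9.81*736) = 118.9662 m/s


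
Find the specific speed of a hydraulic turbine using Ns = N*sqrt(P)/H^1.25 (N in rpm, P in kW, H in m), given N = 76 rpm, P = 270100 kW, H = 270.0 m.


Ns = 76 * 270100^0.5 / 270.0^1.25 = 36.0887


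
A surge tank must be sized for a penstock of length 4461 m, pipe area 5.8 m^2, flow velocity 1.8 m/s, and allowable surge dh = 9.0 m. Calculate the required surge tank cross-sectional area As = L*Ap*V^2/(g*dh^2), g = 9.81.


As = 4461 * 5.8 * 1.8^2 / (9.81 * 9.0^2) = 105.4997 m^2


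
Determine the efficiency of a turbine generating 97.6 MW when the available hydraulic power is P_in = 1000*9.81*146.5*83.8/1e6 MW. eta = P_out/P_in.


P_in = 1000 * 9.81 * 146.5 * 83.8 / 1e6 = 120.4344 MW
eta = 97.6 / 120.4344 = 0.8104


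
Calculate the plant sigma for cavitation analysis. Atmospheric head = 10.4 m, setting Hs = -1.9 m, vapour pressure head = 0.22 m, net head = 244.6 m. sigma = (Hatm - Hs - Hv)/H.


sigma = (10.4 - (-1.9) - 0.22) / 244.6 = 0.0494


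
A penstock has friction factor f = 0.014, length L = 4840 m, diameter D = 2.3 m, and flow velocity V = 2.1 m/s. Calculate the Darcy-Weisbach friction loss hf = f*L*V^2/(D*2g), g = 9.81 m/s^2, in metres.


hf = 0.014 * 4840 * 2.1^2 / (2.3 * 2 * 9.81) = 6.6219 m


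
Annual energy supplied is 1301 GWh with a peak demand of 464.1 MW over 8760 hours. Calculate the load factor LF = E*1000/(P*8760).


LF = 1301 * 1000 / (464.1 * 8760) = 0.3200


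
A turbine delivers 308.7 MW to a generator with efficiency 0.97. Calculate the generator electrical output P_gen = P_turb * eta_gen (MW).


P_gen = 308.7 * 0.97 = 299.4390 MW


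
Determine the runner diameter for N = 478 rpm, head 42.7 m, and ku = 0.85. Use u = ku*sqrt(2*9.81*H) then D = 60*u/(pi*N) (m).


u = 0.85 * sqrt(2*9.81*42.7) = 24.6027 m/s
D = 60 * 24.6027 / (pi * 478) = 0.9830 m


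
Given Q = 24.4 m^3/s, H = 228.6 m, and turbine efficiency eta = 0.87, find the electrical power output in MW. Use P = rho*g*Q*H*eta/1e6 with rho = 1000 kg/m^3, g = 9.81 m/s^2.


P = 1000 * 9.81 * 24.4 * 228.6 * 0.87 / 1e6 = 47.6052 MW


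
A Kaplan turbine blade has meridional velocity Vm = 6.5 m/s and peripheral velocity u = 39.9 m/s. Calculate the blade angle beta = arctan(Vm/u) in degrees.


beta = arctan(6.5 / 39.9) = 9.2526 degrees


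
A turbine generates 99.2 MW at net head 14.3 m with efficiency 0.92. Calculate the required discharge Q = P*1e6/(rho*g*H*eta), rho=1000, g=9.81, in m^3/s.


Q = 99.2 * 1e6 / (1000 * 9.81 * 14.3 * 0.92) = 768.6326 m^3/s


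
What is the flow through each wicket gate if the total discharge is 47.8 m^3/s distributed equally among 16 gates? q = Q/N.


q = 47.8 / 16 = 2.9875 m^3/s


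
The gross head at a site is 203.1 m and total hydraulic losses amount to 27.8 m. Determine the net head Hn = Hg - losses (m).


Hn = 203.1 - 27.8 = 175.3000 m


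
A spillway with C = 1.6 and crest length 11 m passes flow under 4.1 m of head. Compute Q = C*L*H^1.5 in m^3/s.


Q = 1.6 * 11 * 4.1^1.5 = 146.1129 m^3/s


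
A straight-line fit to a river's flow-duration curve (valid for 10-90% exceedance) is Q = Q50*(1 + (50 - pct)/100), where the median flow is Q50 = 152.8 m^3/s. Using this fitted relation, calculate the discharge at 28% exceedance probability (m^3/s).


Q = 152.8 * (1 + (50 - 28)/100) = 186.4160 m^3/s


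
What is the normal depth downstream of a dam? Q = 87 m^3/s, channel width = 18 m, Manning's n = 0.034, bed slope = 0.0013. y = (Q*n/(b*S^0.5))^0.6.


y = (87 * 0.034 / (18 * 0.0013^0.5))^0.6 = 2.4846 m


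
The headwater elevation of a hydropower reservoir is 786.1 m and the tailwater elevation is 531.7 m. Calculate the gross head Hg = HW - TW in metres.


Hg = 786.1 - 531.7 = 254.4000 m


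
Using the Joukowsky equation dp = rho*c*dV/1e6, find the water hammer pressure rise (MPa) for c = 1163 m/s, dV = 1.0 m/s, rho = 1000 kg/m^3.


dp = 1000 * 1163 * 1.0 / 1e6 = 1.1630 MPa


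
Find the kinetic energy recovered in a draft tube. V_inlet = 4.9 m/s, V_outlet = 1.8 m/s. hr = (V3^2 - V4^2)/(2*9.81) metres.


hr = (4.9^2 - 1.8^2) / (2*9.81) = 1.0586 m


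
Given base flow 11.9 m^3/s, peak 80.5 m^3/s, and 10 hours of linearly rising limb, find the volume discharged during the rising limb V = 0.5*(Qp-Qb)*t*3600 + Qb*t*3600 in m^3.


V = 0.5*(80.5 - 11.9)*10*3600 + 11.9*10*3600 = 1.6632e+06 m^3


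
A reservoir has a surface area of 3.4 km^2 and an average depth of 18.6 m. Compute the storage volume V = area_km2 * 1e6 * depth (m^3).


V = 3.4 * 1e6 * 18.6 = 6.3240e+07 m^3


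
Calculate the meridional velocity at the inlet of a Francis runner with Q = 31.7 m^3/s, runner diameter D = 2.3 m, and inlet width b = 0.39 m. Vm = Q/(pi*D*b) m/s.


Vm = 31.7 / (pi * 2.3 * 0.39) = 11.2491 m/s


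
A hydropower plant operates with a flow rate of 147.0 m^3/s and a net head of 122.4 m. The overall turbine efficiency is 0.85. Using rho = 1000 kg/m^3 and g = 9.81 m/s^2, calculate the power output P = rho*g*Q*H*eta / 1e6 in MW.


P = 1000 * 9.81 * 147.0 * 122.4 * 0.85 / 1e6 = 150.0330 MW


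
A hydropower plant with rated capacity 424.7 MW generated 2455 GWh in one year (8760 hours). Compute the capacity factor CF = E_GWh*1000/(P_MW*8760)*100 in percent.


CF = 2455 * 1000 / (424.7 * 8760) * 100 = 65.9880 %


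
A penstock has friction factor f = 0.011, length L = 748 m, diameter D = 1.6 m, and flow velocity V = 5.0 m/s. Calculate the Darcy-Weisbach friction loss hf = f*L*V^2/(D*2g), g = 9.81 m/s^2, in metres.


hf = 0.011 * 748 * 5.0^2 / (1.6 * 2 * 9.81) = 6.5526 m


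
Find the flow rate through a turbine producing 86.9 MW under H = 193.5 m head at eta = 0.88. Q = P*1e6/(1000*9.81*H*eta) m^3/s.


Q = 86.9 * 1e6 / (1000 * 9.81 * 193.5 * 0.88) = 52.0220 m^3/s


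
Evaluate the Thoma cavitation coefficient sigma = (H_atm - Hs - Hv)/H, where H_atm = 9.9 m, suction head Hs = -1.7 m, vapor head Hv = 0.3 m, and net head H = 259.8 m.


sigma = (9.9 - (-1.7) - 0.3) / 259.8 = 0.0435


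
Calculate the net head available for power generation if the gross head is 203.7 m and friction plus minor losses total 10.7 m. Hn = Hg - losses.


Hn = 203.7 - 10.7 = 193.0000 m


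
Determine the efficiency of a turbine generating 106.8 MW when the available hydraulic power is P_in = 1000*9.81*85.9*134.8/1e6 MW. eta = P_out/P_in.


P_in = 1000 * 9.81 * 85.9 * 134.8 / 1e6 = 113.5931 MW
eta = 106.8 / 113.5931 = 0.9402


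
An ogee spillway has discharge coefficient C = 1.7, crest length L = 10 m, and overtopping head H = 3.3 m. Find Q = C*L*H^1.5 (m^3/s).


Q = 1.7 * 10 * 3.3^1.5 = 101.9107 m^3/s


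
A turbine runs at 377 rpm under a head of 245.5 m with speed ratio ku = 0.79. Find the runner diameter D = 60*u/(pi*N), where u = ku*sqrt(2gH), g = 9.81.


u = 0.79 * sqrt(2*9.81*245.5) = 54.8280 m/s
D = 60 * 54.8280 / (pi * 377) = 2.7776 m


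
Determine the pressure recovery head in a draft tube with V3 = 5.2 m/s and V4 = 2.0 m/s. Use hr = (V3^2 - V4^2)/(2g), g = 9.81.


hr = (5.2^2 - 2.0^2) / (2*9.81) = 1.1743 m


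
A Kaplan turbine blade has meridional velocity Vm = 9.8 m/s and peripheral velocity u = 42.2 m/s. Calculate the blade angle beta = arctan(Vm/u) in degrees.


beta = arctan(9.8 / 42.2) = 13.0739 degrees


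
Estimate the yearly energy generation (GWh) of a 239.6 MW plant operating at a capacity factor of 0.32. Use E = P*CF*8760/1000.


E = 239.6 * 0.32 * 8760 / 1000 = 671.6467 GWh


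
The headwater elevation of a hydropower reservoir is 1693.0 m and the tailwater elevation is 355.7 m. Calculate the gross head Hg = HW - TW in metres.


Hg = 1693.0 - 355.7 = 1337.3000 m


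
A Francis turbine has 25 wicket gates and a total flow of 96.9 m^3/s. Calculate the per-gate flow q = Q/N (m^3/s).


q = 96.9 / 25 = 3.8760 m^3/s


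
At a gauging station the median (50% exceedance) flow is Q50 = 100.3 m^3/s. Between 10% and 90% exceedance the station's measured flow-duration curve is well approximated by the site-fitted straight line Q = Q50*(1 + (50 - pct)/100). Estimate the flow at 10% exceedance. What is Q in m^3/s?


Q = 100.3 * (1 + (50 - 10)/100) = 140.4200 m^3/s


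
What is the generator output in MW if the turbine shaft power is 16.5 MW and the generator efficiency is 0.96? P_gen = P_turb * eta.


P_gen = 16.5 * 0.96 = 15.8400 MW


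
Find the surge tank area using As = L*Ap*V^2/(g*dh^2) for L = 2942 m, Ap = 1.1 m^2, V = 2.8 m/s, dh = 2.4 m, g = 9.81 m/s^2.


As = 2942 * 1.1 * 2.8^2 / (9.81 * 2.4^2) = 449.0140 m^2


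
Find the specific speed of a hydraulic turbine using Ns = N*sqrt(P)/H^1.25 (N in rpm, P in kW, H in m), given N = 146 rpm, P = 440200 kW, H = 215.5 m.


Ns = 146 * 440200^0.5 / 215.5^1.25 = 117.3191


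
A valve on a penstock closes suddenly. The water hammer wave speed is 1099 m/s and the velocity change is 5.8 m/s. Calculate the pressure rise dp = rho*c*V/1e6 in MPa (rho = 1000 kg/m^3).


dp = 1000 * 1099 * 5.8 / 1e6 = 6.3742 MPa


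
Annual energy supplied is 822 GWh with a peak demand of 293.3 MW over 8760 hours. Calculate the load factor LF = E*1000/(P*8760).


LF = 822 * 1000 / (293.3 * 8760) = 0.3199


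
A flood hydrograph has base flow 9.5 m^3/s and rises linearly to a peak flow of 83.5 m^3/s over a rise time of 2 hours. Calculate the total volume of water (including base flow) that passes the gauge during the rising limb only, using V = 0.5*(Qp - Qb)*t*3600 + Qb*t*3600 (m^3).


V = 0.5*(83.5 - 9.5)*2*3600 + 9.5*2*3600 = 334800.0000 m^3


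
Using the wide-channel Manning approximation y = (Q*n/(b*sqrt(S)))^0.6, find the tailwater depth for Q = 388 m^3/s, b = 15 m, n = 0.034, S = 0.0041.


y = (388 * 0.034 / (15 * 0.0041^0.5))^0.6 = 4.8161 m


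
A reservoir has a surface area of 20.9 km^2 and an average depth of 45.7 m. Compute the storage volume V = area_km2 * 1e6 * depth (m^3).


V = 20.9 * 1e6 * 45.7 = 9.5513e+08 m^3


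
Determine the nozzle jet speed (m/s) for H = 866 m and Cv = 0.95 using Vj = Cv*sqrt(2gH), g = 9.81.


Vj = 0.95 * sqrt(2*9.81*866) = 123.8318 m/s


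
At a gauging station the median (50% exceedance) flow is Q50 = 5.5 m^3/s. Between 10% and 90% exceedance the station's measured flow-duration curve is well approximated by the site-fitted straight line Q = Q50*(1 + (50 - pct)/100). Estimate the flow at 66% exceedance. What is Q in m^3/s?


Q = 5.5 * (1 + (50 - 66)/100) = 4.6200 m^3/s


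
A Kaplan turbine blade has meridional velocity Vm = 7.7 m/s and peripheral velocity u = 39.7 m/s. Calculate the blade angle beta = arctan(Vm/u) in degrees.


beta = arctan(7.7 / 39.7) = 10.9765 degrees


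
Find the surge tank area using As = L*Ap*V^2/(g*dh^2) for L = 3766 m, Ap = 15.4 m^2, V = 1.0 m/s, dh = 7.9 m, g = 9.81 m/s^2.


As = 3766 * 15.4 * 1.0^2 / (9.81 * 7.9^2) = 94.7279 m^2


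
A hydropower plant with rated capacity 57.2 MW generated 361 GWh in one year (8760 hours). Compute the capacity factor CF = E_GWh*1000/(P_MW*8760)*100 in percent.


CF = 361 * 1000 / (57.2 * 8760) * 100 = 72.0455 %


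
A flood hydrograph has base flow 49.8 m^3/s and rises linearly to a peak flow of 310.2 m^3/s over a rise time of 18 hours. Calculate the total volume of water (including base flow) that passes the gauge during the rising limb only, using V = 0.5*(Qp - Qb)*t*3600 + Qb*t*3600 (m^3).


V = 0.5*(310.2 - 49.8)*18*3600 + 49.8*18*3600 = 1.1664e+07 m^3


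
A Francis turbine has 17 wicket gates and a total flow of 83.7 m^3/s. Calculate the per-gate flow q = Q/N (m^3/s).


q = 83.7 / 17 = 4.9235 m^3/s


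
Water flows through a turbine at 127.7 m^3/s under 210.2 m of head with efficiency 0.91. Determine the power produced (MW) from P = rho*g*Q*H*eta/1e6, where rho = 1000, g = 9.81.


P = 1000 * 9.81 * 127.7 * 210.2 * 0.91 / 1e6 = 239.6260 MW


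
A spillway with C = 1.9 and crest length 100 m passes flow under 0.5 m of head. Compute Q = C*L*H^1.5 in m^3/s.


Q = 1.9 * 100 * 0.5^1.5 = 67.1751 m^3/s


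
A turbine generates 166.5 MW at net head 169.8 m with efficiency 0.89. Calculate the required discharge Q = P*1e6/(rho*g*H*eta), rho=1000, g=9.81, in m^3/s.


Q = 166.5 * 1e6 / (1000 * 9.81 * 169.8 * 0.89) = 112.3098 m^3/s


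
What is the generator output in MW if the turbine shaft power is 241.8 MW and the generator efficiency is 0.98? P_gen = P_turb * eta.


P_gen = 241.8 * 0.98 = 236.9640 MW


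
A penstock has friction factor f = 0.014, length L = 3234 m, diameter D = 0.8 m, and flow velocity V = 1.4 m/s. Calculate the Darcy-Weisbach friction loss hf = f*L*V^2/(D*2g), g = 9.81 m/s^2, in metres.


hf = 0.014 * 3234 * 1.4^2 / (0.8 * 2 * 9.81) = 5.6537 m


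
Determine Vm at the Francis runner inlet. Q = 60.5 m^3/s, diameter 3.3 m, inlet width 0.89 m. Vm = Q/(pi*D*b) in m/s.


Vm = 60.5 / (pi * 3.3 * 0.89) = 6.5569 m/s


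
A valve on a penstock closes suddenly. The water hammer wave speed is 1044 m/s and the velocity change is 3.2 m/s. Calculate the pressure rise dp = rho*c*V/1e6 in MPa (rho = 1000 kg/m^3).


dp = 1000 * 1044 * 3.2 / 1e6 = 3.3408 MPa
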